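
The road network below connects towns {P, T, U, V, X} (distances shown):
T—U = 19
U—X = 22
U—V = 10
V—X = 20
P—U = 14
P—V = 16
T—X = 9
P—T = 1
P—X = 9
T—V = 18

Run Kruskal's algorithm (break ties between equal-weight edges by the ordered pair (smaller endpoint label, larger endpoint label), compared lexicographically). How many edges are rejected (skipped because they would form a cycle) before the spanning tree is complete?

Kruskal's algorithm — process edges by increasing weight (ties by edge label):
P—T (1): add. Components now {P,T} {U} {X} {V}
P—X (9): add. Components now {P,T,X} {U} {V}
T—X (9): skip — T and X already connected.
U—V (10): add. Components now {P,T,X} {U,V}
P—U (14): add. Components now {P,T,U,V,X}
Edges rejected before the tree was complete: 1.

1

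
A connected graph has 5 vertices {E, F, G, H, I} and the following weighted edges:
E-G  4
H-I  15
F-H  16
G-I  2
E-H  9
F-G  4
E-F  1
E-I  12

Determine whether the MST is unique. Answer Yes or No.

No

Kruskal's algorithm — process edges by increasing weight (ties by edge label):
E-F (1): add. Components now {E,F} {G} {H} {I}
G-I (2): add. Components now {E,F} {G,I} {H}
E-G (4): add. Components now {E,F,G,I} {H}
F-G (4): skip — F and G already connected.
E-H (9): add. Components now {E,F,G,H,I}
Non-tree edge F-G has weight 4, equal to the heaviest edge on its tree cycle — swapping gives another MST of the same weight. Not unique.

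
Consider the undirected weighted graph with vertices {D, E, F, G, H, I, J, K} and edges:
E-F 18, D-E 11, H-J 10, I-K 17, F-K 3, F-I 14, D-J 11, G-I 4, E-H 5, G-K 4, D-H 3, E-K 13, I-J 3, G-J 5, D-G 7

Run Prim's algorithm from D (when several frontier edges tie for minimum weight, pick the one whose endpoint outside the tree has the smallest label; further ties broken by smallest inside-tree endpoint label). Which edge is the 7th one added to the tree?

F-K

Prim, starting at D.
Step 1: cheapest edge leaving the tree is D-H (3); add H.
Step 2: cheapest edge leaving the tree is E-H (5); add E.
Step 3: cheapest edge leaving the tree is D-G (7); add G.
Step 4: cheapest edge leaving the tree is G-I (4); add I.
Step 5: cheapest edge leaving the tree is I-J (3); add J.
Step 6: cheapest edge leaving the tree is G-K (4); add K.
Step 7: cheapest edge leaving the tree is F-K (3); add F.
The 7th edge added is F-K.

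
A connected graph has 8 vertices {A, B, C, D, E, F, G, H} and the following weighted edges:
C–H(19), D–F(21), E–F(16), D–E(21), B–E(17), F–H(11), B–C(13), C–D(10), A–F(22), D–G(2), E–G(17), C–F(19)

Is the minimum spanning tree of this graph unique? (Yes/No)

Kruskal's algorithm — process edges by increasing weight (ties by edge label):
D–G (2): add — endpoints in different components.
C–D (10): add — endpoints in different components.
F–H (11): add — endpoints in different components.
B–C (13): add — endpoints in different components.
E–F (16): add — endpoints in different components.
B–E (17): add — endpoints in different components.
E–G (17): skip — E and G already connected.
C–F (19): skip — C and F already connected.
C–H (19): skip — C and H already connected.
D–E (21): skip — D and E already connected.
D–F (21): skip — D and F already connected.
A–F (22): add — endpoints in different components.
Non-tree edge E–G has weight 17, equal to the heaviest edge on its tree cycle — swapping gives another MST of the same weight. Not unique.

No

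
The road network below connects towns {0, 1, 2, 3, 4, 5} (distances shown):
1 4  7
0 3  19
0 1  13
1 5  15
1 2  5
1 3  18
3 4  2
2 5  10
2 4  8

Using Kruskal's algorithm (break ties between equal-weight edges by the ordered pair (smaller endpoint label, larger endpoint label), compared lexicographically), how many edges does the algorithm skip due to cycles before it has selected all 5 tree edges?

Kruskal's algorithm — process edges by increasing weight (ties by edge label):
3 4 (2): add — endpoints in different components.
1 2 (5): add — endpoints in different components.
1 4 (7): add — endpoints in different components.
2 4 (8): skip — 2 and 4 already connected.
2 5 (10): add — endpoints in different components.
0 1 (13): add — endpoints in different components.
Edges rejected before the tree was complete: 1.

1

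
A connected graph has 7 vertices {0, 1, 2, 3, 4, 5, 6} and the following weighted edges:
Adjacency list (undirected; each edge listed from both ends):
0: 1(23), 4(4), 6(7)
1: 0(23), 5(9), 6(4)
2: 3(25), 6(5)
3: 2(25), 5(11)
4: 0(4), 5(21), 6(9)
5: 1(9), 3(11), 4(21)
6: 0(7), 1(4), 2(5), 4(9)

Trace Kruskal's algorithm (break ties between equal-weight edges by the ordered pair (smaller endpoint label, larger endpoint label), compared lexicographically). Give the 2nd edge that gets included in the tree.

1-6

Kruskal's algorithm — process edges by increasing weight (ties by edge label):
0 4 (4): add. Components now {0,4} {1} {2} {3} {5} {6}
1 6 (4): add. Components now {0,4} {1,6} {2} {3} {5}
2 6 (5): add. Components now {0,4} {1,2,6} {3} {5}
0 6 (7): add. Components now {0,1,2,4,6} {3} {5}
1 5 (9): add. Components now {0,1,2,4,5,6} {3}
4 6 (9): skip — 4 and 6 already connected.
3 5 (11): add. Components now {0,1,2,3,4,5,6}
The 2nd edge added is 1 6.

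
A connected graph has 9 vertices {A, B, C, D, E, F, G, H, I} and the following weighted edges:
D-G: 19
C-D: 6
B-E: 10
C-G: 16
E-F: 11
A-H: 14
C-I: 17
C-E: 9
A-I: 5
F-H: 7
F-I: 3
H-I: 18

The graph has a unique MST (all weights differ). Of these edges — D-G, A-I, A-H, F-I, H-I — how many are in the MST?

Kruskal's algorithm — process edges by increasing weight (ties by edge label):
F-I (3): add — endpoints in different components.
A-I (5): add — endpoints in different components.
C-D (6): add — endpoints in different components.
F-H (7): add — endpoints in different components.
C-E (9): add — endpoints in different components.
B-E (10): add — endpoints in different components.
E-F (11): add — endpoints in different components.
A-H (14): skip — A and H already connected.
C-G (16): add — endpoints in different components.
MST edge set: {F-I, A-I, C-D, F-H, C-E, B-E, E-F, C-G}.
Of the listed edges, {A-I, F-I} are in the MST → 2.

2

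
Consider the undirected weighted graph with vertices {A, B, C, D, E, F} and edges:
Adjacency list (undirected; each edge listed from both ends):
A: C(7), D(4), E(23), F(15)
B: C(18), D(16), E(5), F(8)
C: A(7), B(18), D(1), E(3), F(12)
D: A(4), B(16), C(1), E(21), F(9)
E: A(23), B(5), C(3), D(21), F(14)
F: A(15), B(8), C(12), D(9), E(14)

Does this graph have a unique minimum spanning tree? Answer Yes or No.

Kruskal's algorithm — process edges by increasing weight (ties by edge label):
C—D (1): add. Components now {A} {B} {C,D} {E} {F}
C—E (3): add. Components now {A} {B} {C,D,E} {F}
A—D (4): add. Components now {A,C,D,E} {B} {F}
B—E (5): add. Components now {A,B,C,D,E} {F}
A—C (7): skip — A and C already connected.
B—F (8): add. Components now {A,B,C,D,E,F}
Every non-tree edge has weight strictly greater than the heaviest edge on the tree path between its endpoints, so the MST is unique.

Yes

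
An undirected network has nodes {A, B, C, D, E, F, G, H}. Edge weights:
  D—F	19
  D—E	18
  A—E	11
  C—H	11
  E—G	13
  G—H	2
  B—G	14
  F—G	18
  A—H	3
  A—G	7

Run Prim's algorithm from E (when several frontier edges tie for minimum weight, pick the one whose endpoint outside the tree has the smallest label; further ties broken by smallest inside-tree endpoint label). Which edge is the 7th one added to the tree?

Prim, starting at E.
Step 1: frontier [A—E 11, E—G 13, D—E 18] → take A—E (11); add A.
Step 2: frontier [A—H 3, A—G 7, E—G 13, D—E 18] → take A—H (3); add H.
Step 3: frontier [A—G 7, E—G 13, D—E 18, G—H 2, C—H 11] → take G—H (2); add G.
Step 4: frontier [D—E 18, B—G 14, F—G 18, C—H 11] → take C—H (11); add C.
Step 5: frontier [D—E 18, B—G 14, F—G 18] → take B—G (14); add B.
Step 6: frontier [D—E 18, F—G 18] → take D—E (18); add D.
Step 7: frontier [D—F 19, F—G 18] → take F—G (18); add F.
The 7th edge added is F—G.

F-G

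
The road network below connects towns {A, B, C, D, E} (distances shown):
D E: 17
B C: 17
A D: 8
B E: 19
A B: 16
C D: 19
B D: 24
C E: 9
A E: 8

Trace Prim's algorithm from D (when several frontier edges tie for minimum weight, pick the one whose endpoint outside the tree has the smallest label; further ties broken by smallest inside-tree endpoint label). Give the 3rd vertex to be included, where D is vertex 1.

Prim's algorithm from D:
Step 1: cheapest edge leaving the tree is A D (8); add A.
Step 2: cheapest edge leaving the tree is A E (8); add E.
Step 3: cheapest edge leaving the tree is C E (9); add C.
Step 4: cheapest edge leaving the tree is A B (16); add B.
Vertex order: D, A, E, C, B. The 3rd vertex is E.

E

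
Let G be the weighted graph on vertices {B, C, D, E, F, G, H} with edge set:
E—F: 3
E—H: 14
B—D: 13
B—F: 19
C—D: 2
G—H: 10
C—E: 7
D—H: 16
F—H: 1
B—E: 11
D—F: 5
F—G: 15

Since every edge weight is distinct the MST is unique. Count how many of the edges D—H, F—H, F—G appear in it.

Kruskal's algorithm — process edges by increasing weight (ties by edge label):
F—H (1): add. Components now {B} {C} {D} {E} {F,H} {G}
C—D (2): add. Components now {B} {C,D} {E} {F,H} {G}
E—F (3): add. Components now {B} {C,D} {E,F,H} {G}
D—F (5): add. Components now {B} {C,D,E,F,H} {G}
C—E (7): skip — C and E already connected.
G—H (10): add. Components now {B} {C,D,E,F,G,H}
B—E (11): add. Components now {B,C,D,E,F,G,H}
MST edge set: {F—H, C—D, E—F, D—F, G—H, B—E}.
Of the listed edges, {F—H} are in the MST → 1.

1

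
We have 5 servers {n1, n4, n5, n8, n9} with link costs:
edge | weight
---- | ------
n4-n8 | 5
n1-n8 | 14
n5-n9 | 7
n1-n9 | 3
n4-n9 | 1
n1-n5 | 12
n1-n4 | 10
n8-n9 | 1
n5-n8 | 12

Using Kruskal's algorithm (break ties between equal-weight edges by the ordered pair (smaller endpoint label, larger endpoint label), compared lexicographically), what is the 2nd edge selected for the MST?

n8-n9

Kruskal's algorithm — process edges by increasing weight (ties by edge label):
n4-n9 (1): add. Components now {n4,n9} {n8} {n5} {n1}
n8-n9 (1): add. Components now {n4,n8,n9} {n5} {n1}
n1-n9 (3): add. Components now {n1,n4,n8,n9} {n5}
n4-n8 (5): skip — n8 and n4 already connected.
n5-n9 (7): add. Components now {n1,n4,n5,n8,n9}
The 2nd edge added is n8-n9.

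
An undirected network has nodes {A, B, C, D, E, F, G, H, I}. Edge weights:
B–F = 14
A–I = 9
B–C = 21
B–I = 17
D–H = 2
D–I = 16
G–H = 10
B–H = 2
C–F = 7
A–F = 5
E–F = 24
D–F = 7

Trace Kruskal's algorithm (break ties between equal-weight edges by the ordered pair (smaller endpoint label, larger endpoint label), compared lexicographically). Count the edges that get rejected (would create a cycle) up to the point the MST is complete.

Sort edges by weight, then run Kruskal:
B–H (2): add — endpoints in different components.
D–H (2): add — endpoints in different components.
A–F (5): add — endpoints in different components.
C–F (7): add — endpoints in different components.
D–F (7): add — endpoints in different components.
A–I (9): add — endpoints in different components.
G–H (10): add — endpoints in different components.
B–F (14): skip — B and F already connected.
D–I (16): skip — D and I already connected.
B–I (17): skip — B and I already connected.
B–C (21): skip — B and C already connected.
E–F (24): add — endpoints in different components.
Edges rejected before the tree was complete: 4.

4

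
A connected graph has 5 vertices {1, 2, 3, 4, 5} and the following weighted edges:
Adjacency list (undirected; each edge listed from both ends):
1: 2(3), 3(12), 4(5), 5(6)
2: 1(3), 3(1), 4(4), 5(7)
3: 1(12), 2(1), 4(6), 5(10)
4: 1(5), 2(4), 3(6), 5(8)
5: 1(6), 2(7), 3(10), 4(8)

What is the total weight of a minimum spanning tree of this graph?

14

Prim, starting at 4.
Step 1: frontier [2-4 4, 1-4 5, 3-4 6, 4-5 8] → take 2-4 (4); add 2.
Step 2: frontier [2-3 1, 1-2 3, 2-5 7, 1-4 5, 3-4 6, 4-5 8] → take 2-3 (1); add 3.
Step 3: frontier [1-2 3, 2-5 7, 3-5 10, 1-3 12, 1-4 5, 4-5 8] → take 1-2 (3); add 1.
Step 4: frontier [1-5 6, 2-5 7, 3-5 10, 4-5 8] → take 1-5 (6); add 5.
MST edges: 2-4, 2-3, 1-2, 1-5; total weight 4+1+3+6 = 14.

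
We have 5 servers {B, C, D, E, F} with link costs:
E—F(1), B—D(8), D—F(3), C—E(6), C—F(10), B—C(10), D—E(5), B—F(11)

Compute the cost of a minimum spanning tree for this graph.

18

Kruskal: consider edges lightest-first.
E—F (1): add. Components now {B} {C} {D} {E,F}
D—F (3): add. Components now {B} {C} {D,E,F}
D—E (5): skip — D and E already connected.
C—E (6): add. Components now {B} {C,D,E,F}
B—D (8): add. Components now {B,C,D,E,F}
MST edges: E—F, D—F, C—E, B—D; total weight 1+3+6+8 = 18.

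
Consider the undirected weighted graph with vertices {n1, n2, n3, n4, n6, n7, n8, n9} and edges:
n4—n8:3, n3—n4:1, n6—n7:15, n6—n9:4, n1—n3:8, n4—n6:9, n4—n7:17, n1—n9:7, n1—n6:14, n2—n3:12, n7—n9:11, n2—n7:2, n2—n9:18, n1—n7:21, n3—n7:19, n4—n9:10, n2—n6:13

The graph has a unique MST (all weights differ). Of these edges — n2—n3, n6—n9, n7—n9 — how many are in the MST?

Kruskal's algorithm — process edges by increasing weight (ties by edge label):
n3—n4 (1): add — endpoints in different components.
n2—n7 (2): add — endpoints in different components.
n4—n8 (3): add — endpoints in different components.
n6—n9 (4): add — endpoints in different components.
n1—n9 (7): add — endpoints in different components.
n1—n3 (8): add — endpoints in different components.
n4—n6 (9): skip — n4 and n6 already connected.
n4—n9 (10): skip — n4 and n9 already connected.
n7—n9 (11): add — endpoints in different components.
MST edge set: {n3—n4, n2—n7, n4—n8, n6—n9, n1—n9, n1—n3, n7—n9}.
Of the listed edges, {n6—n9, n7—n9} are in the MST → 2.

2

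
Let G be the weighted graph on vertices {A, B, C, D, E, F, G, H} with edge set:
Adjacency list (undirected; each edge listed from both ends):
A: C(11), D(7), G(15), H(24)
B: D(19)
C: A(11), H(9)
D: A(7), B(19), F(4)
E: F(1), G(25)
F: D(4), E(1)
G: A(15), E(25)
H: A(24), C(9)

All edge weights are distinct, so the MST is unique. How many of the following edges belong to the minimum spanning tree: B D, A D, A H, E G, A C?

3

Kruskal: consider edges lightest-first.
E F (1): add — endpoints in different components.
D F (4): add — endpoints in different components.
A D (7): add — endpoints in different components.
C H (9): add — endpoints in different components.
A C (11): add — endpoints in different components.
A G (15): add — endpoints in different components.
B D (19): add — endpoints in different components.
MST edge set: {E F, D F, A D, C H, A C, A G, B D}.
Of the listed edges, {B D, A D, A C} are in the MST → 3.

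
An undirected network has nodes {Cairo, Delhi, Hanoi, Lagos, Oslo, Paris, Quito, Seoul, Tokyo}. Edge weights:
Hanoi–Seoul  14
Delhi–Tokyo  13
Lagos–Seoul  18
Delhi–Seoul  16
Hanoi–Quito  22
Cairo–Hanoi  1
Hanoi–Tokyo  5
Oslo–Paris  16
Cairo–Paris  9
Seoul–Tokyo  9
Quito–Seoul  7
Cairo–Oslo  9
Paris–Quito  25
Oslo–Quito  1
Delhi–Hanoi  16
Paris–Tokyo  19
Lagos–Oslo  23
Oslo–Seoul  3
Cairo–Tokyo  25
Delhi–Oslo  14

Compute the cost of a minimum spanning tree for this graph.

Prim, starting at Hanoi.
Step 1: cheapest edge leaving the tree is Cairo–Hanoi (1); add Cairo.
Step 2: cheapest edge leaving the tree is Hanoi–Tokyo (5); add Tokyo.
Step 3: cheapest edge leaving the tree is Cairo–Oslo (9); add Oslo.
Step 4: cheapest edge leaving the tree is Oslo–Quito (1); add Quito.
Step 5: cheapest edge leaving the tree is Oslo–Seoul (3); add Seoul.
Step 6: cheapest edge leaving the tree is Cairo–Paris (9); add Paris.
Step 7: cheapest edge leaving the tree is Delhi–Tokyo (13); add Delhi.
Step 8: cheapest edge leaving the tree is Lagos–Seoul (18); add Lagos.
MST edges: Cairo–Hanoi, Hanoi–Tokyo, Cairo–Oslo, Oslo–Quito, Oslo–Seoul, Cairo–Paris, Delhi–Tokyo, Lagos–Seoul; total weight 1+5+9+1+3+9+13+18 = 59.

59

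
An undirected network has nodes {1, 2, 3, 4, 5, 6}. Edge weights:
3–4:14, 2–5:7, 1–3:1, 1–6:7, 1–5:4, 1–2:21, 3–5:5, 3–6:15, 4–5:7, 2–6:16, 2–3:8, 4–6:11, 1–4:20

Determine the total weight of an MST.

26

Kruskal: consider edges lightest-first.
1–3 (1): add — endpoints in different components.
1–5 (4): add — endpoints in different components.
3–5 (5): skip — 3 and 5 already connected.
1–6 (7): add — endpoints in different components.
2–5 (7): add — endpoints in different components.
4–5 (7): add — endpoints in different components.
MST edges: 1–3, 1–5, 1–6, 2–5, 4–5; total weight 1+4+7+7+7 = 26.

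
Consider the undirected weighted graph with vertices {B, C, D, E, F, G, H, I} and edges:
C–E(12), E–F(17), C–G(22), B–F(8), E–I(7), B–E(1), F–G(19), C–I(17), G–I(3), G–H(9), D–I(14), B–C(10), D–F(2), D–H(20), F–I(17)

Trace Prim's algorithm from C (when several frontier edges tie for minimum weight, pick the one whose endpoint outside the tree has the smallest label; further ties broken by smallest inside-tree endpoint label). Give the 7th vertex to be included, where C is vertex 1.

Prim's algorithm from C:
Step 1: cheapest edge leaving the tree is B–C (10); add B.
Step 2: cheapest edge leaving the tree is B–E (1); add E.
Step 3: cheapest edge leaving the tree is E–I (7); add I.
Step 4: cheapest edge leaving the tree is G–I (3); add G.
Step 5: cheapest edge leaving the tree is B–F (8); add F.
Step 6: cheapest edge leaving the tree is D–F (2); add D.
Step 7: cheapest edge leaving the tree is G–H (9); add H.
Vertex order: C, B, E, I, G, F, D, H. The 7th vertex is D.

D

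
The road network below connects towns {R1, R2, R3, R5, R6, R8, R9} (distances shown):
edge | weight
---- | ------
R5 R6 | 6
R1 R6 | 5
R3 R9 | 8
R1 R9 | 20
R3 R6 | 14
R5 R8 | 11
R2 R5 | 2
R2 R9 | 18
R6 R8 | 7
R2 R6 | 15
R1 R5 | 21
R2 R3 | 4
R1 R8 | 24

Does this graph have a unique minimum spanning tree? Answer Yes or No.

Yes

Kruskal: consider edges lightest-first.
R2 R5 (2): add — endpoints in different components.
R2 R3 (4): add — endpoints in different components.
R1 R6 (5): add — endpoints in different components.
R5 R6 (6): add — endpoints in different components.
R6 R8 (7): add — endpoints in different components.
R3 R9 (8): add — endpoints in different components.
Every non-tree edge has weight strictly greater than the heaviest edge on the tree path between its endpoints, so the MST is unique.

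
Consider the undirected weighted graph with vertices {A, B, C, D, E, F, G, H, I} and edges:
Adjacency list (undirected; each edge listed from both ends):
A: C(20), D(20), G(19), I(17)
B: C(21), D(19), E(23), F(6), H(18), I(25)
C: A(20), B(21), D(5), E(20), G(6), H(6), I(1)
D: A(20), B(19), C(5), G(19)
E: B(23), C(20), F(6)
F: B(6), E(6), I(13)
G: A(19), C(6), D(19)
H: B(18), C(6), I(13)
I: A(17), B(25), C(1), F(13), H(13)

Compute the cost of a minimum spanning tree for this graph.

60

Kruskal's algorithm — process edges by increasing weight (ties by edge label):
C—I (1): add — endpoints in different components.
C—D (5): add — endpoints in different components.
B—F (6): add — endpoints in different components.
C—G (6): add — endpoints in different components.
C—H (6): add — endpoints in different components.
E—F (6): add — endpoints in different components.
F—I (13): add — endpoints in different components.
H—I (13): skip — H and I already connected.
A—I (17): add — endpoints in different components.
MST edges: C—I, C—D, B—F, C—G, C—H, E—F, F—I, A—I; total weight 1+5+6+6+6+6+13+17 = 60.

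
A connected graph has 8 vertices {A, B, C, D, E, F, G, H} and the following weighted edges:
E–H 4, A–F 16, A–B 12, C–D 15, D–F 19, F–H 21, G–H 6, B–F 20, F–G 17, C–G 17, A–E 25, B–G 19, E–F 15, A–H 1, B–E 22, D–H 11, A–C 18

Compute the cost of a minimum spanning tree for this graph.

Sort edges by weight, then run Kruskal:
A–H (1): add — endpoints in different components.
E–H (4): add — endpoints in different components.
G–H (6): add — endpoints in different components.
D–H (11): add — endpoints in different components.
A–B (12): add — endpoints in different components.
C–D (15): add — endpoints in different components.
E–F (15): add — endpoints in different components.
MST edges: A–H, E–H, G–H, D–H, A–B, C–D, E–F; total weight 1+4+6+11+12+15+15 = 64.

64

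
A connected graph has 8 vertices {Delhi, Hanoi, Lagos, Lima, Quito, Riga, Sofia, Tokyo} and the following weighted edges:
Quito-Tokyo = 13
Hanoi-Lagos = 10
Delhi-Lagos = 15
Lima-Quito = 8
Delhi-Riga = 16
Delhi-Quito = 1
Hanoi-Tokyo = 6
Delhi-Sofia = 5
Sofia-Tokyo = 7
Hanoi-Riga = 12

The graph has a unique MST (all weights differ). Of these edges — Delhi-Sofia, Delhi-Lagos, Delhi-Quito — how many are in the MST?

Kruskal: consider edges lightest-first.
Delhi-Quito (1): add — endpoints in different components.
Delhi-Sofia (5): add — endpoints in different components.
Hanoi-Tokyo (6): add — endpoints in different components.
Sofia-Tokyo (7): add — endpoints in different components.
Lima-Quito (8): add — endpoints in different components.
Hanoi-Lagos (10): add — endpoints in different components.
Hanoi-Riga (12): add — endpoints in different components.
MST edge set: {Delhi-Quito, Delhi-Sofia, Hanoi-Tokyo, Sofia-Tokyo, Lima-Quito, Hanoi-Lagos, Hanoi-Riga}.
Of the listed edges, {Delhi-Sofia, Delhi-Quito} are in the MST → 2.

2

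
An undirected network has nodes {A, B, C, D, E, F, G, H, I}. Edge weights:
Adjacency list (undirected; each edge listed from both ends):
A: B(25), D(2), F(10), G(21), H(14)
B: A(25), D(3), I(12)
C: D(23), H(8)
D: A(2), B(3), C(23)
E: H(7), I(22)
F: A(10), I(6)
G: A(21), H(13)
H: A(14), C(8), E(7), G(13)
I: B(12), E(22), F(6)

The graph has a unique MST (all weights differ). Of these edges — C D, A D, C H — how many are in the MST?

Sort edges by weight, then run Kruskal:
A D (2): add — endpoints in different components.
B D (3): add — endpoints in different components.
F I (6): add — endpoints in different components.
E H (7): add — endpoints in different components.
C H (8): add — endpoints in different components.
A F (10): add — endpoints in different components.
B I (12): skip — B and I already connected.
G H (13): add — endpoints in different components.
A H (14): add — endpoints in different components.
MST edge set: {A D, B D, F I, E H, C H, A F, G H, A H}.
Of the listed edges, {A D, C H} are in the MST → 2.

2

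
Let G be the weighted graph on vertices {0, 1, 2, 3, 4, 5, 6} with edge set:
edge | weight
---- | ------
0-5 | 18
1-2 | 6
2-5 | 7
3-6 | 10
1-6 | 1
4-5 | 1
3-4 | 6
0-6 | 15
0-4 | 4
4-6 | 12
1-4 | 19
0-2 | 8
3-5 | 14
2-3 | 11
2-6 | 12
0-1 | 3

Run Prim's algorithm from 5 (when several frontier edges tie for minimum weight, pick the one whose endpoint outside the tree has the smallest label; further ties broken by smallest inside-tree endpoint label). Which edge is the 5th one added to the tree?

1-2

Grow the tree from 5 using Prim:
Step 1: cheapest edge leaving the tree is 4-5 (1); add 4.
Step 2: cheapest edge leaving the tree is 0-4 (4); add 0.
Step 3: cheapest edge leaving the tree is 0-1 (3); add 1.
Step 4: cheapest edge leaving the tree is 1-6 (1); add 6.
Step 5: cheapest edge leaving the tree is 1-2 (6); add 2.
Step 6: cheapest edge leaving the tree is 3-4 (6); add 3.
The 5th edge added is 1-2.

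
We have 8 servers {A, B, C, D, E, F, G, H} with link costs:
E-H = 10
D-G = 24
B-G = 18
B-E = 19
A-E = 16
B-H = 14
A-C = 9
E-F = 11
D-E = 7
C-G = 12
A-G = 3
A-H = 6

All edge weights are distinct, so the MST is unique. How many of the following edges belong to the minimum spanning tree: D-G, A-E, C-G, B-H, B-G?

1

Kruskal: consider edges lightest-first.
A-G (3): add — endpoints in different components.
A-H (6): add — endpoints in different components.
D-E (7): add — endpoints in different components.
A-C (9): add — endpoints in different components.
E-H (10): add — endpoints in different components.
E-F (11): add — endpoints in different components.
C-G (12): skip — C and G already connected.
B-H (14): add — endpoints in different components.
MST edge set: {A-G, A-H, D-E, A-C, E-H, E-F, B-H}.
Of the listed edges, {B-H} are in the MST → 1.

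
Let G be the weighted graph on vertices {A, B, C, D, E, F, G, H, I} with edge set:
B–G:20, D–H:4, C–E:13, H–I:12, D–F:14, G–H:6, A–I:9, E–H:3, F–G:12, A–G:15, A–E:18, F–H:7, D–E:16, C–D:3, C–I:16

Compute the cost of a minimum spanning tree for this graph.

Prim's algorithm from A:
Step 1: cheapest edge leaving the tree is A–I (9); add I.
Step 2: cheapest edge leaving the tree is H–I (12); add H.
Step 3: cheapest edge leaving the tree is E–H (3); add E.
Step 4: cheapest edge leaving the tree is D–H (4); add D.
Step 5: cheapest edge leaving the tree is C–D (3); add C.
Step 6: cheapest edge leaving the tree is G–H (6); add G.
Step 7: cheapest edge leaving the tree is F–H (7); add F.
Step 8: cheapest edge leaving the tree is B–G (20); add B.
MST edges: A–I, H–I, E–H, D–H, C–D, G–H, F–H, B–G; total weight 9+12+3+4+3+6+7+20 = 64.

64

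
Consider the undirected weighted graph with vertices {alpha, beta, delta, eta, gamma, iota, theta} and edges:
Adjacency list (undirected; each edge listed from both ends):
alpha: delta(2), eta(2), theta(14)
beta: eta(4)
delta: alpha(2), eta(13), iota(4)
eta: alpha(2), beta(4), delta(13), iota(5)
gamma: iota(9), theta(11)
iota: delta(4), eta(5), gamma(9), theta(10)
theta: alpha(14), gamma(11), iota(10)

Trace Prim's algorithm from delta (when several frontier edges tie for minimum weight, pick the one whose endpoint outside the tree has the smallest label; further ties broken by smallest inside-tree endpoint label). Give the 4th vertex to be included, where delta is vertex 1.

Prim, starting at delta.
Step 1: frontier [alpha—delta 2, delta—iota 4, delta—eta 13] → take alpha—delta (2); add alpha.
Step 2: frontier [alpha—eta 2, alpha—theta 14, delta—iota 4, delta—eta 13] → take alpha—eta (2); add eta.
Step 3: frontier [alpha—theta 14, delta—iota 4, beta—eta 4, eta—iota 5] → take beta—eta (4); add beta.
Step 4: frontier [alpha—theta 14, delta—iota 4, eta—iota 5] → take delta—iota (4); add iota.
Step 5: frontier [alpha—theta 14, gamma—iota 9, iota—theta 10] → take gamma—iota (9); add gamma.
Step 6: frontier [alpha—theta 14, gamma—theta 11, iota—theta 10] → take iota—theta (10); add theta.
Vertex order: delta, alpha, eta, beta, iota, gamma, theta. The 4th vertex is beta.

beta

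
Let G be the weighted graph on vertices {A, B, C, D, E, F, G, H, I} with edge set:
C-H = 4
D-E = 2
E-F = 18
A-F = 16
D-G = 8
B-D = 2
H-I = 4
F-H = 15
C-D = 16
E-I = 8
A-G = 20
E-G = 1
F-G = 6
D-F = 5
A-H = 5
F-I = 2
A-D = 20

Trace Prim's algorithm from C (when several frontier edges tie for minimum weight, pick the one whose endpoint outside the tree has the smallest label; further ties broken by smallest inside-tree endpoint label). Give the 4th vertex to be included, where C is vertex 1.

Grow the tree from C using Prim:
Step 1: cheapest edge leaving the tree is C-H (4); add H.
Step 2: cheapest edge leaving the tree is H-I (4); add I.
Step 3: cheapest edge leaving the tree is F-I (2); add F.
Step 4: cheapest edge leaving the tree is A-H (5); add A.
Step 5: cheapest edge leaving the tree is D-F (5); add D.
Step 6: cheapest edge leaving the tree is B-D (2); add B.
Step 7: cheapest edge leaving the tree is D-E (2); add E.
Step 8: cheapest edge leaving the tree is E-G (1); add G.
Vertex order: C, H, I, F, A, D, B, E, G. The 4th vertex is F.

F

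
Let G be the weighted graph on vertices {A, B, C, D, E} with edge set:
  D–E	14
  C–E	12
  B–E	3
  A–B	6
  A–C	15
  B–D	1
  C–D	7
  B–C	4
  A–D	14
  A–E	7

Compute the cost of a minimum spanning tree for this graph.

Kruskal: consider edges lightest-first.
B–D (1): add — endpoints in different components.
B–E (3): add — endpoints in different components.
B–C (4): add — endpoints in different components.
A–B (6): add — endpoints in different components.
MST edges: B–D, B–E, B–C, A–B; total weight 1+3+4+6 = 14.

14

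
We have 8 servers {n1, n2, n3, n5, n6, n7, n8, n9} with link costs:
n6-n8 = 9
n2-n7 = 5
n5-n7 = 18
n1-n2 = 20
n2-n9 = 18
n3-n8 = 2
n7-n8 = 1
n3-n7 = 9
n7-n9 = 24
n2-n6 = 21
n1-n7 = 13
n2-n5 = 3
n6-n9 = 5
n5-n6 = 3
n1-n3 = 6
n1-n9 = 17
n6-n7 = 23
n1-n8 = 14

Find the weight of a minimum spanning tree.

25

Kruskal: consider edges lightest-first.
n7-n8 (1): add — endpoints in different components.
n3-n8 (2): add — endpoints in different components.
n2-n5 (3): add — endpoints in different components.
n5-n6 (3): add — endpoints in different components.
n2-n7 (5): add — endpoints in different components.
n6-n9 (5): add — endpoints in different components.
n1-n3 (6): add — endpoints in different components.
MST edges: n7-n8, n3-n8, n2-n5, n5-n6, n2-n7, n6-n9, n1-n3; total weight 1+2+3+3+5+5+6 = 25.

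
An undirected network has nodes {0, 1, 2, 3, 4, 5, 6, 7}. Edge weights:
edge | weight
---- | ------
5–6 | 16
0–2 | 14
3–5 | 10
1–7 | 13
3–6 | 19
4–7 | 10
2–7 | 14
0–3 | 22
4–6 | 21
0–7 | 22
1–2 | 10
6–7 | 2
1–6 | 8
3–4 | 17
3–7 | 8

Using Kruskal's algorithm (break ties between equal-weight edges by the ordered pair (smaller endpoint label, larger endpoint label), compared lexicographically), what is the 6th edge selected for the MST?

Kruskal's algorithm — process edges by increasing weight (ties by edge label):
6–7 (2): add — endpoints in different components.
1–6 (8): add — endpoints in different components.
3–7 (8): add — endpoints in different components.
1–2 (10): add — endpoints in different components.
3–5 (10): add — endpoints in different components.
4–7 (10): add — endpoints in different components.
1–7 (13): skip — 1 and 7 already connected.
0–2 (14): add — endpoints in different components.
The 6th edge added is 4–7.

4-7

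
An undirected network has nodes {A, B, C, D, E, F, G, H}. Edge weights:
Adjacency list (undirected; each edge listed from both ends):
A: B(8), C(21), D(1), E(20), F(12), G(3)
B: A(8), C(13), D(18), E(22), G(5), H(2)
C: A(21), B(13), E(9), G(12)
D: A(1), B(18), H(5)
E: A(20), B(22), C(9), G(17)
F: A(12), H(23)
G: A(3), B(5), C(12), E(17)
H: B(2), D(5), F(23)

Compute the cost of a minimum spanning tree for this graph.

Prim, starting at C.
Step 1: cheapest edge leaving the tree is C E (9); add E.
Step 2: cheapest edge leaving the tree is C G (12); add G.
Step 3: cheapest edge leaving the tree is A G (3); add A.
Step 4: cheapest edge leaving the tree is A D (1); add D.
Step 5: cheapest edge leaving the tree is B G (5); add B.
Step 6: cheapest edge leaving the tree is B H (2); add H.
Step 7: cheapest edge leaving the tree is A F (12); add F.
MST edges: C E, C G, A G, A D, B G, B H, A F; total weight 9+12+3+1+5+2+12 = 44.

44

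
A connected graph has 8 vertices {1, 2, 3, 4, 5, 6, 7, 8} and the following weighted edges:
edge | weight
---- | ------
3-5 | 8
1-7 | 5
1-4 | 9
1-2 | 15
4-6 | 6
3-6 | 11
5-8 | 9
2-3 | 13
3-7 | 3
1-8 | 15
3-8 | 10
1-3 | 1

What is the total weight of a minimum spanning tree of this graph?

Grow the tree from 7 using Prim:
Step 1: cheapest edge leaving the tree is 3-7 (3); add 3.
Step 2: cheapest edge leaving the tree is 1-3 (1); add 1.
Step 3: cheapest edge leaving the tree is 3-5 (8); add 5.
Step 4: cheapest edge leaving the tree is 1-4 (9); add 4.
Step 5: cheapest edge leaving the tree is 4-6 (6); add 6.
Step 6: cheapest edge leaving the tree is 5-8 (9); add 8.
Step 7: cheapest edge leaving the tree is 2-3 (13); add 2.
MST edges: 3-7, 1-3, 3-5, 1-4, 4-6, 5-8, 2-3; total weight 3+1+8+9+6+9+13 = 49.

49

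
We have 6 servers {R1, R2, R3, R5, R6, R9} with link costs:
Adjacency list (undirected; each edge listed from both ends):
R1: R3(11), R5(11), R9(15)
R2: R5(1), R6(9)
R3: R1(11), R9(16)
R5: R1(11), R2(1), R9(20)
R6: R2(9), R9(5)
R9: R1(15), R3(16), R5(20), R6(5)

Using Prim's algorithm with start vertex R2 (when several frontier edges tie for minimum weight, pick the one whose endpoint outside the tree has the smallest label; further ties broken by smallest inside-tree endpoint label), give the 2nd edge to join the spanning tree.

R2-R6

Grow the tree from R2 using Prim:
Step 1: cheapest edge leaving the tree is R2—R5 (1); add R5.
Step 2: cheapest edge leaving the tree is R2—R6 (9); add R6.
Step 3: cheapest edge leaving the tree is R6—R9 (5); add R9.
Step 4: cheapest edge leaving the tree is R1—R5 (11); add R1.
Step 5: cheapest edge leaving the tree is R1—R3 (11); add R3.
The 2nd edge added is R2—R6.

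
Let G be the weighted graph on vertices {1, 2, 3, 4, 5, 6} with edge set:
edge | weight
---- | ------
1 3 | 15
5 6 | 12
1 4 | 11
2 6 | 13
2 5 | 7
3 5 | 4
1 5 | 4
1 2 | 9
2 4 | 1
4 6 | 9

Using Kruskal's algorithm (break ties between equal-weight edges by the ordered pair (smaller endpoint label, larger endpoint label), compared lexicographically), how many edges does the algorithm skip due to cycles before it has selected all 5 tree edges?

Sort edges by weight, then run Kruskal:
2 4 (1): add — endpoints in different components.
1 5 (4): add — endpoints in different components.
3 5 (4): add — endpoints in different components.
2 5 (7): add — endpoints in different components.
1 2 (9): skip — 1 and 2 already connected.
4 6 (9): add — endpoints in different components.
Edges rejected before the tree was complete: 1.

1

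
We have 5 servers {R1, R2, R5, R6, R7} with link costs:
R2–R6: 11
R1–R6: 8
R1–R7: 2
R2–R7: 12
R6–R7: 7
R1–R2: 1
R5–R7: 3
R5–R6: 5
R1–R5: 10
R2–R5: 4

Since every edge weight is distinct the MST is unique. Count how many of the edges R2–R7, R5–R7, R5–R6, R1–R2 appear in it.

3

Kruskal: consider edges lightest-first.
R1–R2 (1): add. Components now {R1,R2} {R6} {R7} {R5}
R1–R7 (2): add. Components now {R1,R2,R7} {R6} {R5}
R5–R7 (3): add. Components now {R1,R2,R5,R7} {R6}
R2–R5 (4): skip — R2 and R5 already connected.
R5–R6 (5): add. Components now {R1,R2,R5,R6,R7}
MST edge set: {R1–R2, R1–R7, R5–R7, R5–R6}.
Of the listed edges, {R5–R7, R5–R6, R1–R2} are in the MST → 3.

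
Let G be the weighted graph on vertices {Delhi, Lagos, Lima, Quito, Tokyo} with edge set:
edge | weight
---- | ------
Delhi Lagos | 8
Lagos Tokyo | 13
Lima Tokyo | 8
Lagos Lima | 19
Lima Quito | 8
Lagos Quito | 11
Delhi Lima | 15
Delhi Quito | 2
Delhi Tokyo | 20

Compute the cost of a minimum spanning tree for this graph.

26

Prim's algorithm from Quito:
Step 1: frontier [Delhi Quito 2, Lima Quito 8, Lagos Quito 11] → take Delhi Quito (2); add Delhi.
Step 2: frontier [Delhi Lagos 8, Delhi Lima 15, Delhi Tokyo 20, Lima Quito 8, Lagos Quito 11] → take Delhi Lagos (8); add Lagos.
Step 3: frontier [Delhi Lima 15, Delhi Tokyo 20, Lagos Tokyo 13, Lagos Lima 19, Lima Quito 8] → take Lima Quito (8); add Lima.
Step 4: frontier [Delhi Tokyo 20, Lagos Tokyo 13, Lima Tokyo 8] → take Lima Tokyo (8); add Tokyo.
MST edges: Delhi Quito, Delhi Lagos, Lima Quito, Lima Tokyo; total weight 2+8+8+8 = 26.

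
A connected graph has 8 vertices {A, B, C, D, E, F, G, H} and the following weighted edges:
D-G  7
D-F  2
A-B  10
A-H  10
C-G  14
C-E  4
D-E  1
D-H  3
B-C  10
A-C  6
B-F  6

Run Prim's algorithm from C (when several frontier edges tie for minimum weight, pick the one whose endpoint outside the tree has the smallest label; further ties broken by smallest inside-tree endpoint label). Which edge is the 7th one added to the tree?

Prim, starting at C.
Step 1: cheapest edge leaving the tree is C-E (4); add E.
Step 2: cheapest edge leaving the tree is D-E (1); add D.
Step 3: cheapest edge leaving the tree is D-F (2); add F.
Step 4: cheapest edge leaving the tree is D-H (3); add H.
Step 5: cheapest edge leaving the tree is A-C (6); add A.
Step 6: cheapest edge leaving the tree is B-F (6); add B.
Step 7: cheapest edge leaving the tree is D-G (7); add G.
The 7th edge added is D-G.

D-G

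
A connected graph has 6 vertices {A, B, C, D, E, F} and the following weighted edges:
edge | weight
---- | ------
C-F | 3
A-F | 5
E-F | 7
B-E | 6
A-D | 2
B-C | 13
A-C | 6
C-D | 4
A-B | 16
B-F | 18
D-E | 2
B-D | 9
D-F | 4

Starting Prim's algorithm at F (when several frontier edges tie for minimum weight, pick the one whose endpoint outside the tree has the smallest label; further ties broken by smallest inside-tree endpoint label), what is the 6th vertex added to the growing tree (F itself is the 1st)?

Grow the tree from F using Prim:
Step 1: frontier [C-F 3, D-F 4, A-F 5, E-F 7, B-F 18] → take C-F (3); add C.
Step 2: frontier [C-D 4, A-C 6, B-C 13, D-F 4, A-F 5, E-F 7, B-F 18] → take C-D (4); add D.
Step 3: frontier [A-C 6, B-C 13, A-D 2, D-E 2, B-D 9, A-F 5, E-F 7, B-F 18] → take A-D (2); add A.
Step 4: frontier [A-B 16, B-C 13, D-E 2, B-D 9, E-F 7, B-F 18] → take D-E (2); add E.
Step 5: frontier [A-B 16, B-C 13, B-D 9, B-E 6, B-F 18] → take B-E (6); add B.
Vertex order: F, C, D, A, E, B. The 6th vertex is B.

B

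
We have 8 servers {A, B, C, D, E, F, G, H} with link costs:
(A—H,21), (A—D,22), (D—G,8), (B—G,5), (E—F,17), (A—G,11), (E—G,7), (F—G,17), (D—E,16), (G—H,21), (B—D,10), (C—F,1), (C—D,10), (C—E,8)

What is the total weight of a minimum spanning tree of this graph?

Kruskal's algorithm — process edges by increasing weight (ties by edge label):
C—F (1): add — endpoints in different components.
B—G (5): add — endpoints in different components.
E—G (7): add — endpoints in different components.
C—E (8): add — endpoints in different components.
D—G (8): add — endpoints in different components.
B—D (10): skip — B and D already connected.
C—D (10): skip — C and D already connected.
A—G (11): add — endpoints in different components.
D—E (16): skip — D and E already connected.
E—F (17): skip — E and F already connected.
F—G (17): skip — F and G already connected.
A—H (21): add — endpoints in different components.
MST edges: C—F, B—G, E—G, C—E, D—G, A—G, A—H; total weight 1+5+7+8+8+11+21 = 61.

61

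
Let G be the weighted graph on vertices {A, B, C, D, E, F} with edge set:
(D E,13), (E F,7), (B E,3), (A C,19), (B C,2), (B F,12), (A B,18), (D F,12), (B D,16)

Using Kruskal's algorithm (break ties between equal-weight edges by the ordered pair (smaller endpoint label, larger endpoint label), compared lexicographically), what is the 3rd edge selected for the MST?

E-F

Sort edges by weight, then run Kruskal:
B C (2): add — endpoints in different components.
B E (3): add — endpoints in different components.
E F (7): add — endpoints in different components.
B F (12): skip — B and F already connected.
D F (12): add — endpoints in different components.
D E (13): skip — D and E already connected.
B D (16): skip — B and D already connected.
A B (18): add — endpoints in different components.
The 3rd edge added is E F.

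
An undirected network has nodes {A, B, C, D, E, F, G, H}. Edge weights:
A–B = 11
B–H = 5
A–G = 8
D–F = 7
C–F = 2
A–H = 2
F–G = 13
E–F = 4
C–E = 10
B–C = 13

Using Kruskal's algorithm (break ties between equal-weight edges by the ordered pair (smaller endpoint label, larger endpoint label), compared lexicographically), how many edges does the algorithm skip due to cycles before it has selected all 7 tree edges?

2

Kruskal's algorithm — process edges by increasing weight (ties by edge label):
A–H (2): add — endpoints in different components.
C–F (2): add — endpoints in different components.
E–F (4): add — endpoints in different components.
B–H (5): add — endpoints in different components.
D–F (7): add — endpoints in different components.
A–G (8): add — endpoints in different components.
C–E (10): skip — C and E already connected.
A–B (11): skip — A and B already connected.
B–C (13): add — endpoints in different components.
Edges rejected before the tree was complete: 2.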